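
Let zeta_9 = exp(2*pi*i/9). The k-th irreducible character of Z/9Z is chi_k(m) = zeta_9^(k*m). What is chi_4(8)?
chi_4(8) = zeta_9^32 = exp(-8*I*pi/9)

Working: chi_4(8) = zeta_9^(4*8) = zeta_9^32. Since zeta_9^9 = 1, this equals zeta_9^5 = exp(2*pi*i*5/9) = exp(-8*I*pi/9).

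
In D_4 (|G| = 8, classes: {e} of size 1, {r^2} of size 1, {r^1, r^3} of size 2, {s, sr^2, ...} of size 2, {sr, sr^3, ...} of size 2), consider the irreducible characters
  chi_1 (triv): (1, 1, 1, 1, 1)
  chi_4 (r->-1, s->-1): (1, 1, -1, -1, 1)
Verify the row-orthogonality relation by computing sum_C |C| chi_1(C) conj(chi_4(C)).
Sum = 0; so <chi_1, chi_4> = 0 (distinct irreducibles are orthogonal).

Argument: Compute term by term over conjugacy classes (|C| * chi_1(C) * conj(chi_4(C))):
  1*(1)*conj(1) + 1*(1)*conj(1) + 2*(1)*conj(-1) + 2*(1)*conj(-1) + 2*(1)*conj(1)
  = (1) + (1) + (-2) + (-2) + (2)
  = 0.
Dividing by |G| = 8 gives 0/8 = 0, matching the row-orthogonality relation <chi_1, chi_4> = [chi_1 = chi_4].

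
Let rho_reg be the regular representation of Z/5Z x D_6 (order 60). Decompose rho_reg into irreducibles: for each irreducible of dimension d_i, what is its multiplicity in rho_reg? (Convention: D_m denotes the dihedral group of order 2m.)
Each irreducible V_i of dimension d_i appears with multiplicity d_i, i.e. rho_reg = (direct sum over all irreducibles V_i) d_i V_i. The irreducible dimensions for Z/5Z x D_6 are 1, 1, 1, 1, 1, 1, 1, 1, 1, 1, 1, 1, 1, 1, 1, 1, 1, 1, 1, 1, 2, 2, 2, 2, 2, 2, 2, 2, 2, 2: 20 irreducibles of dimension 1, each with multiplicity 1; 10 irreducibles of dimension 2, each with multiplicity 2. Total dimension 20*1*1 + 10*2*2 = 60 = |G|.

Why: General theorem: in the regular representation of a finite group G, each irreducible appears with multiplicity equal to its dimension. Check: dim(rho_reg) = sum d_i^2 = 1 + 1 + 1 + 1 + 1 + 1 + 1 + 1 + 1 + 1 + 1 + 1 + 1 + 1 + 1 + 1 + 1 + 1 + 1 + 1 + 4 + 4 + 4 + 4 + 4 + 4 + 4 + 4 + 4 + 4 = 60 = |G|.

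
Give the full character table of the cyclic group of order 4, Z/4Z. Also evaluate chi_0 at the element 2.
Character table of Z/4Z (irreps indexed chi_0,...,chi_3 with chi_k(m) = zeta_4^(k*m), zeta_4 = exp(2*pi*i/4)):
  irrep \ class  {0} (size 1)  {1} (size 1)  {2} (size 1)  {3} (size 1)
  chi_0          1             1             1             1           
  chi_1          1             I             -1            -I          
  chi_2          1             -1            1             -1          
  chi_3          1             -I            -1            I           

Spot check: chi_0(2) = zeta_4^(0*2) = zeta_4^0 = 1.

Working: Z/4Z is abelian, so all 4 irreducible complex representations are 1-dimensional. They are given by chi_k(m) = zeta_4^(k*m) for k = 0,...,3. Row orthogonality: sum_m chi_k(m) conj(chi_l(m)) = 4 * [k = l].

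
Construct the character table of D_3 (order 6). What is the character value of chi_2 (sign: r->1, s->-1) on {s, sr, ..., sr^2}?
Conjugacy classes: {e} of size 1, {r^1, r^2} of size 2, {s, sr, ..., sr^2} of size 3.
Character table:
  irrep \ class              {e} (size 1)  {r^1, r^2} (size 2)  {s, sr, ..., sr^2} (size 3)
  chi_1 (triv)               1             1                    1                          
  chi_2 (sign: r->1, s->-1)  1             1                    -1                         
  chi_3 (2d, j=1)            2             -1                   0                          

Spot check: chi_2 (sign: r->1, s->-1) on {s, sr, ..., sr^2} = -1.

Why: D_3 has order 2*3 = 6 with 3 conjugacy classes, hence 3 irreducibles. Sum of squared dims 1 + 1 + 4 = 6 = |G|. Linear characters come from the abelianisation; the 2-dimensional irreps have character r^k -> 2*cos(2*pi*j*k/3), reflections -> 0.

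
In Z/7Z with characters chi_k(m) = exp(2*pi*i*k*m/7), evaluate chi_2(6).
chi_2(6) = zeta_7^12 = exp(-4*I*pi/7)

Why: chi_2(6) = zeta_7^(2*6) = zeta_7^12. Since zeta_7^7 = 1, this equals zeta_7^5 = exp(2*pi*i*5/7) = exp(-4*I*pi/7).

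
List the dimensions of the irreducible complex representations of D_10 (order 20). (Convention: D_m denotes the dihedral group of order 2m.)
Dimensions: 1, 1, 1, 1, 2, 2, 2, 2

Proof sketch: There are 8 irreducibles (= number of conjugacy classes). Their dimensions d_i satisfy sum d_i^2 = |G| = 20: 1 + 1 + 1 + 1 + 4 + 4 + 4 + 4 = 20.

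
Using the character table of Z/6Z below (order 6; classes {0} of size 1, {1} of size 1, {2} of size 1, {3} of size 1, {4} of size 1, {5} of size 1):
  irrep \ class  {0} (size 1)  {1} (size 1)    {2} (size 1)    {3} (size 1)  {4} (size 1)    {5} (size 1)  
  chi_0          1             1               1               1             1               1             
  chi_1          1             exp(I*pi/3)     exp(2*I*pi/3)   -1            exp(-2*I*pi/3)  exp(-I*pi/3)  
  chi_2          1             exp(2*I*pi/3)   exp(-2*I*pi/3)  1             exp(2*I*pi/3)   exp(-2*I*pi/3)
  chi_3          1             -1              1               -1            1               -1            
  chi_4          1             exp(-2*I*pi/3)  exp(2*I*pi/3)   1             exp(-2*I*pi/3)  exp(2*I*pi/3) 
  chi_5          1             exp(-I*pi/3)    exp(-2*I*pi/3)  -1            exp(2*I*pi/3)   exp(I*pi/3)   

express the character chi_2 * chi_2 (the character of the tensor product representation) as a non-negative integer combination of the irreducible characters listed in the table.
chi_2 tensor chi_2 = chi_4 (all other irreducibles have multiplicity 0).

The character of a tensor product is the pointwise product (chi_2 * chi_2)(C) = chi_2(C) * chi_2(C):
  {0}: (1)*(1), {1}: (exp(2*I*pi/3))*(exp(2*I*pi/3)), {2}: (exp(-2*I*pi/3))*(exp(-2*I*pi/3)), {3}: (1)*(1), {4}: (exp(2*I*pi/3))*(exp(2*I*pi/3)), {5}: (exp(-2*I*pi/3))*(exp(-2*I*pi/3))
so (chi_2 * chi_2) takes values
  {0} -> 1, {1} -> exp(-2*I*pi/3), {2} -> exp(2*I*pi/3), {3} -> 1, {4} -> exp(-2*I*pi/3), {5} -> exp(2*I*pi/3).
Now take the inner product of this character with each irreducible chi from the table, <chi_2*chi_2, chi> = (1/6) sum_C |C| (chi_2*chi_2)(C) conj(chi(C)):
  <chi_2*chi_2, chi_0> = (1/6)[1*(1)*conj(1) + 1*(exp(-2*I*pi/3))*conj(1) + 1*(exp(2*I*pi/3))*conj(1) + 1*(1)*conj(1) + 1*(exp(-2*I*pi/3))*conj(1) + 1*(exp(2*I*pi/3))*conj(1)]
      = (1/6)[(1) + (exp(-2*I*pi/3)) + (exp(2*I*pi/3)) + (1) + (exp(-2*I*pi/3)) + (exp(2*I*pi/3))] = 0/6 = 0
  <chi_2*chi_2, chi_1> = (1/6)[1*(1)*conj(1) + 1*(exp(-2*I*pi/3))*conj(exp(I*pi/3)) + 1*(exp(2*I*pi/3))*conj(exp(2*I*pi/3)) + 1*(1)*conj(-1) + 1*(exp(-2*I*pi/3))*conj(exp(-2*I*pi/3)) + 1*(exp(2*I*pi/3))*conj(exp(-I*pi/3))]
      = (1/6)[(1) + (-1) + (1) + (-1) + (1) + (-1)] = 0/6 = 0
  <chi_2*chi_2, chi_2> = (1/6)[1*(1)*conj(1) + 1*(exp(-2*I*pi/3))*conj(exp(2*I*pi/3)) + 1*(exp(2*I*pi/3))*conj(exp(-2*I*pi/3)) + 1*(1)*conj(1) + 1*(exp(-2*I*pi/3))*conj(exp(2*I*pi/3)) + 1*(exp(2*I*pi/3))*conj(exp(-2*I*pi/3))]
      = (1/6)[(1) + (exp(2*I*pi/3)) + (exp(-2*I*pi/3)) + (1) + (exp(2*I*pi/3)) + (exp(-2*I*pi/3))] = 0/6 = 0
  <chi_2*chi_2, chi_3> = (1/6)[1*(1)*conj(1) + 1*(exp(-2*I*pi/3))*conj(-1) + 1*(exp(2*I*pi/3))*conj(1) + 1*(1)*conj(-1) + 1*(exp(-2*I*pi/3))*conj(1) + 1*(exp(2*I*pi/3))*conj(-1)]
      = (1/6)[(1) + (-exp(-2*I*pi/3)) + (exp(2*I*pi/3)) + (-1) + (exp(-2*I*pi/3)) + (-exp(2*I*pi/3))] = 0/6 = 0
  <chi_2*chi_2, chi_4> = (1/6)[1*(1)*conj(1) + 1*(exp(-2*I*pi/3))*conj(exp(-2*I*pi/3)) + 1*(exp(2*I*pi/3))*conj(exp(2*I*pi/3)) + 1*(1)*conj(1) + 1*(exp(-2*I*pi/3))*conj(exp(-2*I*pi/3)) + 1*(exp(2*I*pi/3))*conj(exp(2*I*pi/3))]
      = (1/6)[(1) + (1) + (1) + (1) + (1) + (1)] = 6/6 = 1
  <chi_2*chi_2, chi_5> = (1/6)[1*(1)*conj(1) + 1*(exp(-2*I*pi/3))*conj(exp(-I*pi/3)) + 1*(exp(2*I*pi/3))*conj(exp(-2*I*pi/3)) + 1*(1)*conj(-1) + 1*(exp(-2*I*pi/3))*conj(exp(2*I*pi/3)) + 1*(exp(2*I*pi/3))*conj(exp(I*pi/3))]
      = (1/6)[(1) + (exp(-I*pi/3)) + (exp(-2*I*pi/3)) + (-1) + (exp(2*I*pi/3)) + (exp(I*pi/3))] = 0/6 = 0
(Exp terms are combined using exp(i*s)*conj(exp(i*t)) = exp(i*(s-t)), and sums of them are collapsed using the identity that for every m > 1 the m distinct m-th roots of unity sum to 0, e.g. 1 + exp(2*I*pi/3) + exp(-2*I*pi/3) = 0.)
Hence the multiplicities are chi_4: 1. Dimension check: dim(chi_2)*dim(chi_2) = 1*1 = 1 and sum (mult * dim) = 1*1 = 1.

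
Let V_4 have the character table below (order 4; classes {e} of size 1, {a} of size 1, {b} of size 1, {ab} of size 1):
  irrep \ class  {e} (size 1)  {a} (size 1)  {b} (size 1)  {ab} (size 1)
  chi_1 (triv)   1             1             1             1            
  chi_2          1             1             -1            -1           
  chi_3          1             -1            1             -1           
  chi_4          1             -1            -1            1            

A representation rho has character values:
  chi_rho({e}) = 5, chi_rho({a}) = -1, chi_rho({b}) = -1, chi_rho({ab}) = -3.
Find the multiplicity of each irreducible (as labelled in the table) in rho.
Multiplicities: chi_1: 0, chi_2: 2, chi_3: 2, chi_4: 1.

Working: Use <chi_rho, chi> = (1/|G|) sum_C |C| * chi_rho(C) * conj(chi(C)) with |G| = 4 for each irreducible chi in the table:
  <chi_rho, chi_1> = (1/4)[1*(5)*conj(1) + 1*(-1)*conj(1) + 1*(-1)*conj(1) + 1*(-3)*conj(1)]
      = (1/4)[(5) + (-1) + (-1) + (-3)] = 0/4 = 0
  <chi_rho, chi_2> = (1/4)[1*(5)*conj(1) + 1*(-1)*conj(1) + 1*(-1)*conj(-1) + 1*(-3)*conj(-1)]
      = (1/4)[(5) + (-1) + (1) + (3)] = 8/4 = 2
  <chi_rho, chi_3> = (1/4)[1*(5)*conj(1) + 1*(-1)*conj(-1) + 1*(-1)*conj(1) + 1*(-3)*conj(-1)]
      = (1/4)[(5) + (1) + (-1) + (3)] = 8/4 = 2
  <chi_rho, chi_4> = (1/4)[1*(5)*conj(1) + 1*(-1)*conj(-1) + 1*(-1)*conj(-1) + 1*(-3)*conj(1)]
      = (1/4)[(5) + (1) + (1) + (-3)] = 4/4 = 1
Dimension check: dim(rho) = sum (mult * dim) = 0*1 + 2*1 + 2*1 + 1*1 = 5 = chi_rho(e) = 5.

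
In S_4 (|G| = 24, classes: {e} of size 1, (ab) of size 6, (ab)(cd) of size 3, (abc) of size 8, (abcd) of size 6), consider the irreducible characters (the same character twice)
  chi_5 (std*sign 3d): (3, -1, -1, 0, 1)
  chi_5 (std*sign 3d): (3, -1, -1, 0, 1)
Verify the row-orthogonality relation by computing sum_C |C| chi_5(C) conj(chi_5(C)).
Sum = 24 = |G| = 24; so <chi_5, chi_5> = 1 (norm-1 confirms irreducibility).

Explanation: Compute term by term over conjugacy classes (|C| * chi_5(C) * conj(chi_5(C))):
  1*(3)*conj(3) + 6*(-1)*conj(-1) + 3*(-1)*conj(-1) + 8*(0)*conj(0) + 6*(1)*conj(1)
  = (9) + (6) + (3) + (0) + (6)
  = 24.
Dividing by |G| = 24 gives 24/24 = 1, matching the row-orthogonality relation <chi_5, chi_5> = [chi_5 = chi_5].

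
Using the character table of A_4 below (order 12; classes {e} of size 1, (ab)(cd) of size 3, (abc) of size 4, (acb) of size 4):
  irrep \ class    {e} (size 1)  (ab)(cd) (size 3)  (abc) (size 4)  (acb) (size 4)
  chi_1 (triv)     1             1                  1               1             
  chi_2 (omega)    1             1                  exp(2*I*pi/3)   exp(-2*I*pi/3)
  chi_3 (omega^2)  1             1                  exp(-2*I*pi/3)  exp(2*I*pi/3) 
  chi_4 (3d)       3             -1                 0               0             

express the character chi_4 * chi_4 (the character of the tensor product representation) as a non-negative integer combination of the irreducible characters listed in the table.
chi_4 tensor chi_4 = chi_1 + chi_2 + chi_3 + 2*chi_4 (all other irreducibles have multiplicity 0).

Reasoning: The character of a tensor product is the pointwise product (chi_4 * chi_4)(C) = chi_4(C) * chi_4(C):
  {e}: (3)*(3), (ab)(cd): (-1)*(-1), (abc): (0)*(0), (acb): (0)*(0)
so (chi_4 * chi_4) takes values
  {e} -> 9, (ab)(cd) -> 1, (abc) -> 0, (acb) -> 0.
Now take the inner product of this character with each irreducible chi from the table, <chi_4*chi_4, chi> = (1/12) sum_C |C| (chi_4*chi_4)(C) conj(chi(C)):
  <chi_4*chi_4, chi_1> = (1/12)[1*(9)*conj(1) + 3*(1)*conj(1) + 4*(0)*conj(1) + 4*(0)*conj(1)]
      = (1/12)[(9) + (3) + (0) + (0)] = 12/12 = 1
  <chi_4*chi_4, chi_2> = (1/12)[1*(9)*conj(1) + 3*(1)*conj(1) + 4*(0)*conj(exp(2*I*pi/3)) + 4*(0)*conj(exp(-2*I*pi/3))]
      = (1/12)[(9) + (3) + (0) + (0)] = 12/12 = 1
  <chi_4*chi_4, chi_3> = (1/12)[1*(9)*conj(1) + 3*(1)*conj(1) + 4*(0)*conj(exp(-2*I*pi/3)) + 4*(0)*conj(exp(2*I*pi/3))]
      = (1/12)[(9) + (3) + (0) + (0)] = 12/12 = 1
  <chi_4*chi_4, chi_4> = (1/12)[1*(9)*conj(3) + 3*(1)*conj(-1) + 4*(0)*conj(0) + 4*(0)*conj(0)]
      = (1/12)[(27) + (-3) + (0) + (0)] = 24/12 = 2
(Exp terms are combined using exp(i*s)*conj(exp(i*t)) = exp(i*(s-t)), and sums of them are collapsed using the identity that for every m > 1 the m distinct m-th roots of unity sum to 0, e.g. 1 + exp(2*I*pi/3) + exp(-2*I*pi/3) = 0.)
Hence the multiplicities are chi_1: 1, chi_2: 1, chi_3: 1, chi_4: 2. Dimension check: dim(chi_4)*dim(chi_4) = 3*3 = 9 and sum (mult * dim) = 1*1 + 1*1 + 1*1 + 2*3 = 9.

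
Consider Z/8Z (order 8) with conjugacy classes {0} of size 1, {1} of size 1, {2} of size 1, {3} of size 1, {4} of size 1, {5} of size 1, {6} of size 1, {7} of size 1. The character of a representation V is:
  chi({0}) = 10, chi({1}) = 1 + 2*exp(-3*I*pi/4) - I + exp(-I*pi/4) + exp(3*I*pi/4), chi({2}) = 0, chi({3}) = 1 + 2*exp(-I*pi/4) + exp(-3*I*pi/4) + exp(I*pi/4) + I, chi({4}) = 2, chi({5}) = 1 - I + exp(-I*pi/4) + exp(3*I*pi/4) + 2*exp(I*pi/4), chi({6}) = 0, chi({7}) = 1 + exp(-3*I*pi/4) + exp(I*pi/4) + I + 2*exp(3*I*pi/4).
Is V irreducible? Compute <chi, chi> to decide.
Not irreducible (reducible): <chi, chi> = 16 > 1.

Justification: <chi, chi> = (1/|G|) sum_C |C| * |chi(C)|^2 = (1/8)[1*|10|^2 + 1*|1 + 2*exp(-3*I*pi/4) - I + exp(-I*pi/4) + exp(3*I*pi/4)|^2 + 1*|0|^2 + 1*|1 + 2*exp(-I*pi/4) + exp(-3*I*pi/4) + exp(I*pi/4) + I|^2 + 1*|2|^2 + 1*|1 - I + exp(-I*pi/4) + exp(3*I*pi/4) + 2*exp(I*pi/4)|^2 + 1*|0|^2 + 1*|1 + exp(-3*I*pi/4) + exp(I*pi/4) + I + 2*exp(3*I*pi/4)|^2]
  = (1/8)[(100) + (6) + (0) + (6) + (4) + (6) + (0) + (6)] = 128/8 = 16.
(Exp terms are combined using exp(i*s)*conj(exp(i*t)) = exp(i*(s-t)), and sums of them are collapsed using the identity that for every m > 1 the m distinct m-th roots of unity sum to 0, e.g. 1 + exp(2*I*pi/3) + exp(-2*I*pi/3) = 0.)
A character is irreducible iff <chi, chi> = 1, so this representation is reducible.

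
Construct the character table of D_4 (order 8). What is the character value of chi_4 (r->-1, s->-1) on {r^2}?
Conjugacy classes: {e} of size 1, {r^2} of size 1, {r^1, r^3} of size 2, {s, sr^2, ...} of size 2, {sr, sr^3, ...} of size 2.
Character table:
  irrep \ class              {e} (size 1)  {r^2} (size 1)  {r^1, r^3} (size 2)  {s, sr^2, ...} (size 2)  {sr, sr^3, ...} (size 2)
  chi_1 (triv)               1             1               1                    1                        1                       
  chi_2 (sign: r->1, s->-1)  1             1               1                    -1                       -1                      
  chi_3 (r->-1, s->1)        1             1               -1                   1                        -1                      
  chi_4 (r->-1, s->-1)       1             1               -1                   -1                       1                       
  chi_5 (2d, j=1)            2             -2              0                    0                        0                       

Spot check: chi_4 (r->-1, s->-1) on {r^2} = 1.

Explanation: D_4 has order 2*4 = 8 with 5 conjugacy classes, hence 5 irreducibles. Sum of squared dims 1 + 1 + 1 + 1 + 4 = 8 = |G|. Linear characters come from the abelianisation; the 2-dimensional irreps have character r^k -> 2*cos(2*pi*j*k/4), reflections -> 0.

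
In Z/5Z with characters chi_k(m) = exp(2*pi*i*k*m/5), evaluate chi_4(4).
chi_4(4) = zeta_5^16 = exp(2*I*pi/5)

chi_4(4) = zeta_5^(4*4) = zeta_5^16. Since zeta_5^5 = 1, this equals zeta_5^1 = exp(2*pi*i*1/5) = exp(2*I*pi/5).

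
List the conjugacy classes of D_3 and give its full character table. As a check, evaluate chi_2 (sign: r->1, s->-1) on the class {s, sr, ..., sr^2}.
Conjugacy classes: {e} of size 1, {r^1, r^2} of size 2, {s, sr, ..., sr^2} of size 3.
Character table:
  irrep \ class              {e} (size 1)  {r^1, r^2} (size 2)  {s, sr, ..., sr^2} (size 3)
  chi_1 (triv)               1             1                    1                          
  chi_2 (sign: r->1, s->-1)  1             1                    -1                         
  chi_3 (2d, j=1)            2             -1                   0                          

Spot check: chi_2 (sign: r->1, s->-1) on {s, sr, ..., sr^2} = -1.

Justification: D_3 has order 2*3 = 6 with 3 conjugacy classes, hence 3 irreducibles. Sum of squared dims 1 + 1 + 4 = 6 = |G|. Linear characters come from the abelianisation; the 2-dimensional irreps have character r^k -> 2*cos(2*pi*j*k/3), reflections -> 0.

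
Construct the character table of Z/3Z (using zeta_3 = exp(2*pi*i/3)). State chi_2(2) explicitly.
Character table of Z/3Z (irreps indexed chi_0,...,chi_2 with chi_k(m) = zeta_3^(k*m), zeta_3 = exp(2*pi*i/3)):
  irrep \ class  {0} (size 1)  {1} (size 1)    {2} (size 1)  
  chi_0          1             1               1             
  chi_1          1             exp(2*I*pi/3)   exp(-2*I*pi/3)
  chi_2          1             exp(-2*I*pi/3)  exp(2*I*pi/3) 

Spot check: chi_2(2) = zeta_3^(2*2) = zeta_3^4 = exp(2*I*pi/3).

Why: Z/3Z is abelian, so all 3 irreducible complex representations are 1-dimensional. They are given by chi_k(m) = zeta_3^(k*m) for k = 0,...,2. Row orthogonality: sum_m chi_k(m) conj(chi_l(m)) = 3 * [k = l].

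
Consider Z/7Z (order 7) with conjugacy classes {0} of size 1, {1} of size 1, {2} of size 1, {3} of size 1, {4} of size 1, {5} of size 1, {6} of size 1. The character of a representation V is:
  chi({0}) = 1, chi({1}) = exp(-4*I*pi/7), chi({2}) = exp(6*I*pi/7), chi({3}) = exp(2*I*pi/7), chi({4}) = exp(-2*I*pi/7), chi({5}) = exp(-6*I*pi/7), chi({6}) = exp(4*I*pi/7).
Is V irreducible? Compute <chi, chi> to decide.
Irreducible: <chi, chi> = 1.

Explanation: <chi, chi> = (1/|G|) sum_C |C| * |chi(C)|^2 = (1/7)[1*|1|^2 + 1*|exp(-4*I*pi/7)|^2 + 1*|exp(6*I*pi/7)|^2 + 1*|exp(2*I*pi/7)|^2 + 1*|exp(-2*I*pi/7)|^2 + 1*|exp(-6*I*pi/7)|^2 + 1*|exp(4*I*pi/7)|^2]
  = (1/7)[(1) + (1) + (1) + (1) + (1) + (1) + (1)] = 7/7 = 1.
(Exp terms are combined using exp(i*s)*conj(exp(i*t)) = exp(i*(s-t)), and sums of them are collapsed using the identity that for every m > 1 the m distinct m-th roots of unity sum to 0, e.g. 1 + exp(2*I*pi/3) + exp(-2*I*pi/3) = 0.)
A character is irreducible iff <chi, chi> = 1, so this representation is irreducible.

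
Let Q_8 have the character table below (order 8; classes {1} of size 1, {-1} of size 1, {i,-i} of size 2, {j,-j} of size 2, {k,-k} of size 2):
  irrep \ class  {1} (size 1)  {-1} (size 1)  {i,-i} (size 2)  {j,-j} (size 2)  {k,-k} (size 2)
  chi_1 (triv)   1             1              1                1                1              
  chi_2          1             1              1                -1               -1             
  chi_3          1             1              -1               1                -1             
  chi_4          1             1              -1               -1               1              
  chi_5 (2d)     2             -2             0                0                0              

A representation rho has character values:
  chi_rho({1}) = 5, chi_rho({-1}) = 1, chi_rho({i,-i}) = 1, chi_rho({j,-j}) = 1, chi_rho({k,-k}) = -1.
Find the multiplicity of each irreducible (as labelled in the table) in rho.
Multiplicities: chi_1: 1, chi_2: 1, chi_3: 1, chi_4: 0, chi_5: 1.

Explanation: Use <chi_rho, chi> = (1/|G|) sum_C |C| * chi_rho(C) * conj(chi(C)) with |G| = 8 for each irreducible chi in the table:
  <chi_rho, chi_1> = (1/8)[1*(5)*conj(1) + 1*(1)*conj(1) + 2*(1)*conj(1) + 2*(1)*conj(1) + 2*(-1)*conj(1)]
      = (1/8)[(5) + (1) + (2) + (2) + (-2)] = 8/8 = 1
  <chi_rho, chi_2> = (1/8)[1*(5)*conj(1) + 1*(1)*conj(1) + 2*(1)*conj(1) + 2*(1)*conj(-1) + 2*(-1)*conj(-1)]
      = (1/8)[(5) + (1) + (2) + (-2) + (2)] = 8/8 = 1
  <chi_rho, chi_3> = (1/8)[1*(5)*conj(1) + 1*(1)*conj(1) + 2*(1)*conj(-1) + 2*(1)*conj(1) + 2*(-1)*conj(-1)]
      = (1/8)[(5) + (1) + (-2) + (2) + (2)] = 8/8 = 1
  <chi_rho, chi_4> = (1/8)[1*(5)*conj(1) + 1*(1)*conj(1) + 2*(1)*conj(-1) + 2*(1)*conj(-1) + 2*(-1)*conj(1)]
      = (1/8)[(5) + (1) + (-2) + (-2) + (-2)] = 0/8 = 0
  <chi_rho, chi_5> = (1/8)[1*(5)*conj(2) + 1*(1)*conj(-2) + 2*(1)*conj(0) + 2*(1)*conj(0) + 2*(-1)*conj(0)]
      = (1/8)[(10) + (-2) + (0) + (0) + (0)] = 8/8 = 1
Dimension check: dim(rho) = sum (mult * dim) = 1*1 + 1*1 + 1*1 + 0*1 + 1*2 = 5 = chi_rho(e) = 5.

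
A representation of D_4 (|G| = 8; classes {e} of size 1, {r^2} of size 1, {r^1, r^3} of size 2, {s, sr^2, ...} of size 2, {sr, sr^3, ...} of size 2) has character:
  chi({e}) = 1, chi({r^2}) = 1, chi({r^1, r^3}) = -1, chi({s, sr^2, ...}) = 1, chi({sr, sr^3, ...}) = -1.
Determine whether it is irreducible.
Irreducible: <chi, chi> = 1.

Solution. <chi, chi> = (1/|G|) sum_C |C| * |chi(C)|^2 = (1/8)[1*|1|^2 + 1*|1|^2 + 2*|-1|^2 + 2*|1|^2 + 2*|-1|^2]
  = (1/8)[(1) + (1) + (2) + (2) + (2)] = 8/8 = 1.
A character is irreducible iff <chi, chi> = 1, so this representation is irreducible.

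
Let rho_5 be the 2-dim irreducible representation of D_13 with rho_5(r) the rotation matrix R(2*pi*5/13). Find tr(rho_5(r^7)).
chi_{rho_5}(r^7) = 2*cos(2*pi*5*7/13) = -2*cos(5*pi/13)

Derivation: rho_5(r^7) is rotation by angle 2*pi*5*7/13, whose trace is 2*cos(2*pi*5*7/13) = -2*cos(5*pi/13).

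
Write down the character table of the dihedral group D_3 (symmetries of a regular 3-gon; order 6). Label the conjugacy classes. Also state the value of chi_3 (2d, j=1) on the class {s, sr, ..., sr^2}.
Conjugacy classes: {e} of size 1, {r^1, r^2} of size 2, {s, sr, ..., sr^2} of size 3.
Character table:
  irrep \ class              {e} (size 1)  {r^1, r^2} (size 2)  {s, sr, ..., sr^2} (size 3)
  chi_1 (triv)               1             1                    1                          
  chi_2 (sign: r->1, s->-1)  1             1                    -1                         
  chi_3 (2d, j=1)            2             -1                   0                          

Spot check: chi_3 (2d, j=1) on {s, sr, ..., sr^2} = 0.

Argument: D_3 has order 2*3 = 6 with 3 conjugacy classes, hence 3 irreducibles. Sum of squared dims 1 + 1 + 4 = 6 = |G|. Linear characters come from the abelianisation; the 2-dimensional irreps have character r^k -> 2*cos(2*pi*j*k/3), reflections -> 0.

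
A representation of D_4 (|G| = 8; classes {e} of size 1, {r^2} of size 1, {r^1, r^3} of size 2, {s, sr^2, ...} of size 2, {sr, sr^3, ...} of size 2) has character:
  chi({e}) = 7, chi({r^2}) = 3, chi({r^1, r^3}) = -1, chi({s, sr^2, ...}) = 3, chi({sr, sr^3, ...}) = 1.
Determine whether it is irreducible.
Not irreducible (reducible): <chi, chi> = 10 > 1.

Proof sketch: <chi, chi> = (1/|G|) sum_C |C| * |chi(C)|^2 = (1/8)[1*|7|^2 + 1*|3|^2 + 2*|-1|^2 + 2*|3|^2 + 2*|1|^2]
  = (1/8)[(49) + (9) + (2) + (18) + (2)] = 80/8 = 10.
A character is irreducible iff <chi, chi> = 1, so this representation is reducible.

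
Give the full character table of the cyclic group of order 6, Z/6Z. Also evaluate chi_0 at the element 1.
Character table of Z/6Z (irreps indexed chi_0,...,chi_5 with chi_k(m) = zeta_6^(k*m), zeta_6 = exp(2*pi*i/6)):
  irrep \ class  {0} (size 1)  {1} (size 1)    {2} (size 1)    {3} (size 1)  {4} (size 1)    {5} (size 1)  
  chi_0          1             1               1               1             1               1             
  chi_1          1             exp(I*pi/3)     exp(2*I*pi/3)   -1            exp(-2*I*pi/3)  exp(-I*pi/3)  
  chi_2          1             exp(2*I*pi/3)   exp(-2*I*pi/3)  1             exp(2*I*pi/3)   exp(-2*I*pi/3)
  chi_3          1             -1              1               -1            1               -1            
  chi_4          1             exp(-2*I*pi/3)  exp(2*I*pi/3)   1             exp(-2*I*pi/3)  exp(2*I*pi/3) 
  chi_5          1             exp(-I*pi/3)    exp(-2*I*pi/3)  -1            exp(2*I*pi/3)   exp(I*pi/3)   

Spot check: chi_0(1) = zeta_6^(0*1) = zeta_6^0 = 1.

Why: Z/6Z is abelian, so all 6 irreducible complex representations are 1-dimensional. They are given by chi_k(m) = zeta_6^(k*m) for k = 0,...,5. Row orthogonality: sum_m chi_k(m) conj(chi_l(m)) = 6 * [k = l].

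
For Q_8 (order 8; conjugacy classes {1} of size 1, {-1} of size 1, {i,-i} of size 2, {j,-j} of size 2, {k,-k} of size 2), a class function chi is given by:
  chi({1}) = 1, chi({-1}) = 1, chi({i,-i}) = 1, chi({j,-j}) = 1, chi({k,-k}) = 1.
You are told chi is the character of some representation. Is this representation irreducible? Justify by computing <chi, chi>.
Irreducible: <chi, chi> = 1.

Proof sketch: <chi, chi> = (1/|G|) sum_C |C| * |chi(C)|^2 = (1/8)[1*|1|^2 + 1*|1|^2 + 2*|1|^2 + 2*|1|^2 + 2*|1|^2]
  = (1/8)[(1) + (1) + (2) + (2) + (2)] = 8/8 = 1.
A character is irreducible iff <chi, chi> = 1, so this representation is irreducible.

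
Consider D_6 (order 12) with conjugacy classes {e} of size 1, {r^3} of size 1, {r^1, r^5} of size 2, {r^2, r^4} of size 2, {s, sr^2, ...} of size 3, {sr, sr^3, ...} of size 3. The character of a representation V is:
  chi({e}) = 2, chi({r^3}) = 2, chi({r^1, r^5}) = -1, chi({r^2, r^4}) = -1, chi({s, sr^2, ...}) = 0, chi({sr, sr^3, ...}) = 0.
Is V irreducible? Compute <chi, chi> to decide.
Irreducible: <chi, chi> = 1.

Argument: <chi, chi> = (1/|G|) sum_C |C| * |chi(C)|^2 = (1/12)[1*|2|^2 + 1*|2|^2 + 2*|-1|^2 + 2*|-1|^2 + 3*|0|^2 + 3*|0|^2]
  = (1/12)[(4) + (4) + (2) + (2) + (0) + (0)] = 12/12 = 1.
A character is irreducible iff <chi, chi> = 1, so this representation is irreducible.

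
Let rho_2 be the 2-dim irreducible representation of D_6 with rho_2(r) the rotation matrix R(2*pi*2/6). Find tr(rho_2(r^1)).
chi_{rho_2}(r^1) = 2*cos(2*pi*2*1/6) = -1

Derivation: rho_2(r^1) is rotation by angle 2*pi*2*1/6, whose trace is 2*cos(2*pi*2*1/6) = -1.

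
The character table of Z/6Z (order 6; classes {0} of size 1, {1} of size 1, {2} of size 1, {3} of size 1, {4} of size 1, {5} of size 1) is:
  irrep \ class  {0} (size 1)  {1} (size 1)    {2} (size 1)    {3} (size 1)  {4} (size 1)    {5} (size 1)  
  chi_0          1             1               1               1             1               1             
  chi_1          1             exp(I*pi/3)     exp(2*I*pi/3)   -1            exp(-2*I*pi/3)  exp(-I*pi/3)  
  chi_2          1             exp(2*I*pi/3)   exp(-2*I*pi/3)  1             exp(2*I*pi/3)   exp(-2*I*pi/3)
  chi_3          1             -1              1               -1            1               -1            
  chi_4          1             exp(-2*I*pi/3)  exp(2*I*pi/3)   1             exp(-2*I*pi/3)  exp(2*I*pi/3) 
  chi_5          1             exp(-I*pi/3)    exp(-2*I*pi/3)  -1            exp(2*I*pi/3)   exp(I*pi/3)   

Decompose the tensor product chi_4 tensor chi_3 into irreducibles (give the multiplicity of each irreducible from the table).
chi_4 tensor chi_3 = chi_1 (all other irreducibles have multiplicity 0).

Argument: The character of a tensor product is the pointwise product (chi_4 * chi_3)(C) = chi_4(C) * chi_3(C):
  {0}: (1)*(1), {1}: (exp(-2*I*pi/3))*(-1), {2}: (exp(2*I*pi/3))*(1), {3}: (1)*(-1), {4}: (exp(-2*I*pi/3))*(1), {5}: (exp(2*I*pi/3))*(-1)
so (chi_4 * chi_3) takes values
  {0} -> 1, {1} -> -exp(-2*I*pi/3), {2} -> exp(2*I*pi/3), {3} -> -1, {4} -> exp(-2*I*pi/3), {5} -> -exp(2*I*pi/3).
Now take the inner product of this character with each irreducible chi from the table, <chi_4*chi_3, chi> = (1/6) sum_C |C| (chi_4*chi_3)(C) conj(chi(C)):
  <chi_4*chi_3, chi_0> = (1/6)[1*(1)*conj(1) + 1*(-exp(-2*I*pi/3))*conj(1) + 1*(exp(2*I*pi/3))*conj(1) + 1*(-1)*conj(1) + 1*(exp(-2*I*pi/3))*conj(1) + 1*(-exp(2*I*pi/3))*conj(1)]
      = (1/6)[(1) + (-exp(-2*I*pi/3)) + (exp(2*I*pi/3)) + (-1) + (exp(-2*I*pi/3)) + (-exp(2*I*pi/3))] = 0/6 = 0
  <chi_4*chi_3, chi_1> = (1/6)[1*(1)*conj(1) + 1*(-exp(-2*I*pi/3))*conj(exp(I*pi/3)) + 1*(exp(2*I*pi/3))*conj(exp(2*I*pi/3)) + 1*(-1)*conj(-1) + 1*(exp(-2*I*pi/3))*conj(exp(-2*I*pi/3)) + 1*(-exp(2*I*pi/3))*conj(exp(-I*pi/3))]
      = (1/6)[(1) + (1) + (1) + (1) + (1) + (1)] = 6/6 = 1
  <chi_4*chi_3, chi_2> = (1/6)[1*(1)*conj(1) + 1*(-exp(-2*I*pi/3))*conj(exp(2*I*pi/3)) + 1*(exp(2*I*pi/3))*conj(exp(-2*I*pi/3)) + 1*(-1)*conj(1) + 1*(exp(-2*I*pi/3))*conj(exp(2*I*pi/3)) + 1*(-exp(2*I*pi/3))*conj(exp(-2*I*pi/3))]
      = (1/6)[(1) + (-exp(2*I*pi/3)) + (exp(-2*I*pi/3)) + (-1) + (exp(2*I*pi/3)) + (-exp(-2*I*pi/3))] = 0/6 = 0
  <chi_4*chi_3, chi_3> = (1/6)[1*(1)*conj(1) + 1*(-exp(-2*I*pi/3))*conj(-1) + 1*(exp(2*I*pi/3))*conj(1) + 1*(-1)*conj(-1) + 1*(exp(-2*I*pi/3))*conj(1) + 1*(-exp(2*I*pi/3))*conj(-1)]
      = (1/6)[(1) + (exp(-2*I*pi/3)) + (exp(2*I*pi/3)) + (1) + (exp(-2*I*pi/3)) + (exp(2*I*pi/3))] = 0/6 = 0
  <chi_4*chi_3, chi_4> = (1/6)[1*(1)*conj(1) + 1*(-exp(-2*I*pi/3))*conj(exp(-2*I*pi/3)) + 1*(exp(2*I*pi/3))*conj(exp(2*I*pi/3)) + 1*(-1)*conj(1) + 1*(exp(-2*I*pi/3))*conj(exp(-2*I*pi/3)) + 1*(-exp(2*I*pi/3))*conj(exp(2*I*pi/3))]
      = (1/6)[(1) + (-1) + (1) + (-1) + (1) + (-1)] = 0/6 = 0
  <chi_4*chi_3, chi_5> = (1/6)[1*(1)*conj(1) + 1*(-exp(-2*I*pi/3))*conj(exp(-I*pi/3)) + 1*(exp(2*I*pi/3))*conj(exp(-2*I*pi/3)) + 1*(-1)*conj(-1) + 1*(exp(-2*I*pi/3))*conj(exp(2*I*pi/3)) + 1*(-exp(2*I*pi/3))*conj(exp(I*pi/3))]
      = (1/6)[(1) + (-exp(-I*pi/3)) + (exp(-2*I*pi/3)) + (1) + (exp(2*I*pi/3)) + (-exp(I*pi/3))] = 0/6 = 0
(Exp terms are combined using exp(i*s)*conj(exp(i*t)) = exp(i*(s-t)), and sums of them are collapsed using the identity that for every m > 1 the m distinct m-th roots of unity sum to 0, e.g. 1 + exp(2*I*pi/3) + exp(-2*I*pi/3) = 0.)
Hence the multiplicities are chi_1: 1. Dimension check: dim(chi_4)*dim(chi_3) = 1*1 = 1 and sum (mult * dim) = 1*1 = 1.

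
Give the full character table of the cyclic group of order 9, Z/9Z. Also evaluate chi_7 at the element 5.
Character table of Z/9Z (irreps indexed chi_0,...,chi_8 with chi_k(m) = zeta_9^(k*m), zeta_9 = exp(2*pi*i/9)):
  irrep \ class  {0} (size 1)  {1} (size 1)    {2} (size 1)    {3} (size 1)    {4} (size 1)    {5} (size 1)    {6} (size 1)    {7} (size 1)    {8} (size 1)  
  chi_0          1             1               1               1               1               1               1               1               1             
  chi_1          1             exp(2*I*pi/9)   exp(4*I*pi/9)   exp(2*I*pi/3)   exp(8*I*pi/9)   exp(-8*I*pi/9)  exp(-2*I*pi/3)  exp(-4*I*pi/9)  exp(-2*I*pi/9)
  chi_2          1             exp(4*I*pi/9)   exp(8*I*pi/9)   exp(-2*I*pi/3)  exp(-2*I*pi/9)  exp(2*I*pi/9)   exp(2*I*pi/3)   exp(-8*I*pi/9)  exp(-4*I*pi/9)
  chi_3          1             exp(2*I*pi/3)   exp(-2*I*pi/3)  1               exp(2*I*pi/3)   exp(-2*I*pi/3)  1               exp(2*I*pi/3)   exp(-2*I*pi/3)
  chi_4          1             exp(8*I*pi/9)   exp(-2*I*pi/9)  exp(2*I*pi/3)   exp(-4*I*pi/9)  exp(4*I*pi/9)   exp(-2*I*pi/3)  exp(2*I*pi/9)   exp(-8*I*pi/9)
  chi_5          1             exp(-8*I*pi/9)  exp(2*I*pi/9)   exp(-2*I*pi/3)  exp(4*I*pi/9)   exp(-4*I*pi/9)  exp(2*I*pi/3)   exp(-2*I*pi/9)  exp(8*I*pi/9) 
  chi_6          1             exp(-2*I*pi/3)  exp(2*I*pi/3)   1               exp(-2*I*pi/3)  exp(2*I*pi/3)   1               exp(-2*I*pi/3)  exp(2*I*pi/3) 
  chi_7          1             exp(-4*I*pi/9)  exp(-8*I*pi/9)  exp(2*I*pi/3)   exp(2*I*pi/9)   exp(-2*I*pi/9)  exp(-2*I*pi/3)  exp(8*I*pi/9)   exp(4*I*pi/9) 
  chi_8          1             exp(-2*I*pi/9)  exp(-4*I*pi/9)  exp(-2*I*pi/3)  exp(-8*I*pi/9)  exp(8*I*pi/9)   exp(2*I*pi/3)   exp(4*I*pi/9)   exp(2*I*pi/9) 

Spot check: chi_7(5) = zeta_9^(7*5) = zeta_9^35 = exp(-2*I*pi/9).

Explanation: Z/9Z is abelian, so all 9 irreducible complex representations are 1-dimensional. They are given by chi_k(m) = zeta_9^(k*m) for k = 0,...,8. Row orthogonality: sum_m chi_k(m) conj(chi_l(m)) = 9 * [k = l].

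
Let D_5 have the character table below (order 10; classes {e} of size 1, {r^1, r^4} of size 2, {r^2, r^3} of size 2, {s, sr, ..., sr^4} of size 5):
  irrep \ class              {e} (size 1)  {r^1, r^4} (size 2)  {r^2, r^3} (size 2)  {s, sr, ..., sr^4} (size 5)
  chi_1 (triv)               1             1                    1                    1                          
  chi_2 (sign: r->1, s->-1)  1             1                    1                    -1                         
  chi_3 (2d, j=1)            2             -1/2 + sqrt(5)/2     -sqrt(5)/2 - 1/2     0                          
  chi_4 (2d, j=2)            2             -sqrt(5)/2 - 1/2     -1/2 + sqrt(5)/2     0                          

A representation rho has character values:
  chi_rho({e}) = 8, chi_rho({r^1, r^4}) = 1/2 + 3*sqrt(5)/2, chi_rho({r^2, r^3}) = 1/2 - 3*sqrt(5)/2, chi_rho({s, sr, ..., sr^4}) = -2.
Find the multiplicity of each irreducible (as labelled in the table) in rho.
Multiplicities: chi_1: 0, chi_2: 2, chi_3: 3, chi_4: 0.

Reasoning: Use <chi_rho, chi> = (1/|G|) sum_C |C| * chi_rho(C) * conj(chi(C)) with |G| = 10 for each irreducible chi in the table:
  <chi_rho, chi_1> = (1/10)[1*(8)*conj(1) + 2*(1/2 + 3*sqrt(5)/2)*conj(1) + 2*(1/2 - 3*sqrt(5)/2)*conj(1) + 5*(-2)*conj(1)]
      = (1/10)[(8) + (1 + 3*sqrt(5)) + (1 - 3*sqrt(5)) + (-10)] = 0/10 = 0
  <chi_rho, chi_2> = (1/10)[1*(8)*conj(1) + 2*(1/2 + 3*sqrt(5)/2)*conj(1) + 2*(1/2 - 3*sqrt(5)/2)*conj(1) + 5*(-2)*conj(-1)]
      = (1/10)[(8) + (1 + 3*sqrt(5)) + (1 - 3*sqrt(5)) + (10)] = 20/10 = 2
  <chi_rho, chi_3> = (1/10)[1*(8)*conj(2) + 2*(1/2 + 3*sqrt(5)/2)*conj(-1/2 + sqrt(5)/2) + 2*(1/2 - 3*sqrt(5)/2)*conj(-sqrt(5)/2 - 1/2) + 5*(-2)*conj(0)]
      = (1/10)[(16) + (7 - sqrt(5)) + (sqrt(5) + 7) + (0)] = 30/10 = 3
  <chi_rho, chi_4> = (1/10)[1*(8)*conj(2) + 2*(1/2 + 3*sqrt(5)/2)*conj(-sqrt(5)/2 - 1/2) + 2*(1/2 - 3*sqrt(5)/2)*conj(-1/2 + sqrt(5)/2) + 5*(-2)*conj(0)]
      = (1/10)[(16) + (-8 - 2*sqrt(5)) + (-8 + 2*sqrt(5)) + (0)] = 0/10 = 0
Dimension check: dim(rho) = sum (mult * dim) = 0*1 + 2*1 + 3*2 + 0*2 = 8 = chi_rho(e) = 8.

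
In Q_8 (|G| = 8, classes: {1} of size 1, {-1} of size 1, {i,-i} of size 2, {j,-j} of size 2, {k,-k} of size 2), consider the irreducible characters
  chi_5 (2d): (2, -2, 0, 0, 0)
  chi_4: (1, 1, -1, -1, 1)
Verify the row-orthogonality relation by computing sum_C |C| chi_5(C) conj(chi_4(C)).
Sum = 0; so <chi_5, chi_4> = 0 (distinct irreducibles are orthogonal).

Solution. Compute term by term over conjugacy classes (|C| * chi_5(C) * conj(chi_4(C))):
  1*(2)*conj(1) + 1*(-2)*conj(1) + 2*(0)*conj(-1) + 2*(0)*conj(-1) + 2*(0)*conj(1)
  = (2) + (-2) + (0) + (0) + (0)
  = 0.
Dividing by |G| = 8 gives 0/8 = 0, matching the row-orthogonality relation <chi_5, chi_4> = [chi_5 = chi_4].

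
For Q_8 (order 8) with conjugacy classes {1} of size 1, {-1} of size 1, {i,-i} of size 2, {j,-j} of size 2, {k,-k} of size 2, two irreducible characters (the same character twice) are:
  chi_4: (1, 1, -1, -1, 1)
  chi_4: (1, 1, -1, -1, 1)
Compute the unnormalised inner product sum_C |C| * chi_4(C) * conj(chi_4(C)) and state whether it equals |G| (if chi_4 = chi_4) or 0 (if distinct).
Sum = 8 = |G| = 8; so <chi_4, chi_4> = 1 (norm-1 confirms irreducibility).

Reasoning: Compute term by term over conjugacy classes (|C| * chi_4(C) * conj(chi_4(C))):
  1*(1)*conj(1) + 1*(1)*conj(1) + 2*(-1)*conj(-1) + 2*(-1)*conj(-1) + 2*(1)*conj(1)
  = (1) + (1) + (2) + (2) + (2)
  = 8.
Dividing by |G| = 8 gives 8/8 = 1, matching the row-orthogonality relation <chi_4, chi_4> = [chi_4 = chi_4].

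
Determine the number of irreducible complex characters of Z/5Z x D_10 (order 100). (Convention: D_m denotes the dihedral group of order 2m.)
40

Details: The number of irreducible complex representations of a finite group equals its number of conjugacy classes. For a direct product, #classes(G x H) = #classes(G) * #classes(H). Z/5Z has 5 classes (abelian), D_10 has 8 classes, so 5 * 8 = 40, so Z/5Z x D_10 (order 100) has exactly 40 irreducible complex representations.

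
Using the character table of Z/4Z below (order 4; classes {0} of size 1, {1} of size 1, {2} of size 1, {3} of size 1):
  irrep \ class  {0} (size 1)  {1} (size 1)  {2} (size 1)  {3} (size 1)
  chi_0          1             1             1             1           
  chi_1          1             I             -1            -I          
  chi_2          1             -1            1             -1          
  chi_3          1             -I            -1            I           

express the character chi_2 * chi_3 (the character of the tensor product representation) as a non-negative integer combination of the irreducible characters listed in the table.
chi_2 tensor chi_3 = chi_1 (all other irreducibles have multiplicity 0).

Explanation: The character of a tensor product is the pointwise product (chi_2 * chi_3)(C) = chi_2(C) * chi_3(C):
  {0}: (1)*(1), {1}: (-1)*(-I), {2}: (1)*(-1), {3}: (-1)*(I)
so (chi_2 * chi_3) takes values
  {0} -> 1, {1} -> I, {2} -> -1, {3} -> -I.
Now take the inner product of this character with each irreducible chi from the table, <chi_2*chi_3, chi> = (1/4) sum_C |C| (chi_2*chi_3)(C) conj(chi(C)):
  <chi_2*chi_3, chi_0> = (1/4)[1*(1)*conj(1) + 1*(I)*conj(1) + 1*(-1)*conj(1) + 1*(-I)*conj(1)]
      = (1/4)[(1) + (I) + (-1) + (-I)] = 0/4 = 0
  <chi_2*chi_3, chi_1> = (1/4)[1*(1)*conj(1) + 1*(I)*conj(I) + 1*(-1)*conj(-1) + 1*(-I)*conj(-I)]
      = (1/4)[(1) + (1) + (1) + (1)] = 4/4 = 1
  <chi_2*chi_3, chi_2> = (1/4)[1*(1)*conj(1) + 1*(I)*conj(-1) + 1*(-1)*conj(1) + 1*(-I)*conj(-1)]
      = (1/4)[(1) + (-I) + (-1) + (I)] = 0/4 = 0
  <chi_2*chi_3, chi_3> = (1/4)[1*(1)*conj(1) + 1*(I)*conj(-I) + 1*(-1)*conj(-1) + 1*(-I)*conj(I)]
      = (1/4)[(1) + (-1) + (1) + (-1)] = 0/4 = 0
(Exp terms are combined using exp(i*s)*conj(exp(i*t)) = exp(i*(s-t)), and sums of them are collapsed using the identity that for every m > 1 the m distinct m-th roots of unity sum to 0, e.g. 1 + exp(2*I*pi/3) + exp(-2*I*pi/3) = 0.)
Hence the multiplicities are chi_1: 1. Dimension check: dim(chi_2)*dim(chi_3) = 1*1 = 1 and sum (mult * dim) = 1*1 = 1.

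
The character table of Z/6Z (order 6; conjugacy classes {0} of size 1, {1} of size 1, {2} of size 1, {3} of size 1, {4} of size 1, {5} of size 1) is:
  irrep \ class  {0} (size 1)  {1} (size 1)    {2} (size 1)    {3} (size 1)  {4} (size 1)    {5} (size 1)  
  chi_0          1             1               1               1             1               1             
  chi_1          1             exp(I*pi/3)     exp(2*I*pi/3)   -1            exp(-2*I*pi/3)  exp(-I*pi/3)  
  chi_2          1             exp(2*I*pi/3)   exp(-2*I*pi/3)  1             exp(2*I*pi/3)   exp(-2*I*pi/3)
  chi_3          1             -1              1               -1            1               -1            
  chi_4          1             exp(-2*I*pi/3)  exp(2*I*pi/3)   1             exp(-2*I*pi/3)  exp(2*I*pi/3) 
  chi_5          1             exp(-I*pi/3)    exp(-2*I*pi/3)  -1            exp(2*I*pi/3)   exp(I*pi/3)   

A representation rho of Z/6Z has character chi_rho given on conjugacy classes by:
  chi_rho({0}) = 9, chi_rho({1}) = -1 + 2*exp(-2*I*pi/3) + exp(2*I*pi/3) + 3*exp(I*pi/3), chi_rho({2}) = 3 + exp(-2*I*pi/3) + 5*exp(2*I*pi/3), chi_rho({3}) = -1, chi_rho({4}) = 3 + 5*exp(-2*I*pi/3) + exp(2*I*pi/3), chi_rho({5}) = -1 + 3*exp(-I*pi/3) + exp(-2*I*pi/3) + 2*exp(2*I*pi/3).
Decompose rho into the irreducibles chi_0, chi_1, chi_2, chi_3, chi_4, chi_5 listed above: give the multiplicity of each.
Multiplicities: chi_0: 1, chi_1: 3, chi_2: 1, chi_3: 2, chi_4: 2, chi_5: 0.

Working: Use <chi_rho, chi> = (1/|G|) sum_C |C| * chi_rho(C) * conj(chi(C)) with |G| = 6 for each irreducible chi in the table:
  <chi_rho, chi_0> = (1/6)[1*(9)*conj(1) + 1*(-1 + 2*exp(-2*I*pi/3) + exp(2*I*pi/3) + 3*exp(I*pi/3))*conj(1) + 1*(3 + exp(-2*I*pi/3) + 5*exp(2*I*pi/3))*conj(1) + 1*(-1)*conj(1) + 1*(3 + 5*exp(-2*I*pi/3) + exp(2*I*pi/3))*conj(1) + 1*(-1 + 3*exp(-I*pi/3) + exp(-2*I*pi/3) + 2*exp(2*I*pi/3))*conj(1)]
      = (1/6)[(9) + (-1 + 2*exp(-2*I*pi/3) + exp(2*I*pi/3) + 3*exp(I*pi/3)) + (3 + exp(-2*I*pi/3) + 5*exp(2*I*pi/3)) + (-1) + (3 + 5*exp(-2*I*pi/3) + exp(2*I*pi/3)) + (-1 + 3*exp(-I*pi/3) + exp(-2*I*pi/3) + 2*exp(2*I*pi/3))] = 6/6 = 1
  <chi_rho, chi_1> = (1/6)[1*(9)*conj(1) + 1*(-1 + 2*exp(-2*I*pi/3) + exp(2*I*pi/3) + 3*exp(I*pi/3))*conj(exp(I*pi/3)) + 1*(3 + exp(-2*I*pi/3) + 5*exp(2*I*pi/3))*conj(exp(2*I*pi/3)) + 1*(-1)*conj(-1) + 1*(3 + 5*exp(-2*I*pi/3) + exp(2*I*pi/3))*conj(exp(-2*I*pi/3)) + 1*(-1 + 3*exp(-I*pi/3) + exp(-2*I*pi/3) + 2*exp(2*I*pi/3))*conj(exp(-I*pi/3))]
      = (1/6)[(9) + (1 - exp(-I*pi/3) + exp(I*pi/3)) + (5 + 3*exp(-2*I*pi/3) + exp(2*I*pi/3)) + (1) + (5 + exp(-2*I*pi/3) + 3*exp(2*I*pi/3)) + (1 - exp(I*pi/3) + exp(-I*pi/3))] = 18/6 = 3
  <chi_rho, chi_2> = (1/6)[1*(9)*conj(1) + 1*(-1 + 2*exp(-2*I*pi/3) + exp(2*I*pi/3) + 3*exp(I*pi/3))*conj(exp(2*I*pi/3)) + 1*(3 + exp(-2*I*pi/3) + 5*exp(2*I*pi/3))*conj(exp(-2*I*pi/3)) + 1*(-1)*conj(1) + 1*(3 + 5*exp(-2*I*pi/3) + exp(2*I*pi/3))*conj(exp(2*I*pi/3)) + 1*(-1 + 3*exp(-I*pi/3) + exp(-2*I*pi/3) + 2*exp(2*I*pi/3))*conj(exp(-2*I*pi/3))]
      = (1/6)[(9) + (2) + (1 + 5*exp(-2*I*pi/3) + 3*exp(2*I*pi/3)) + (-1) + (1 + 3*exp(-2*I*pi/3) + 5*exp(2*I*pi/3)) + (2)] = 6/6 = 1
  <chi_rho, chi_3> = (1/6)[1*(9)*conj(1) + 1*(-1 + 2*exp(-2*I*pi/3) + exp(2*I*pi/3) + 3*exp(I*pi/3))*conj(-1) + 1*(3 + exp(-2*I*pi/3) + 5*exp(2*I*pi/3))*conj(1) + 1*(-1)*conj(-1) + 1*(3 + 5*exp(-2*I*pi/3) + exp(2*I*pi/3))*conj(1) + 1*(-1 + 3*exp(-I*pi/3) + exp(-2*I*pi/3) + 2*exp(2*I*pi/3))*conj(-1)]
      = (1/6)[(9) + (1 - 3*exp(I*pi/3) - exp(2*I*pi/3) - 2*exp(-2*I*pi/3)) + (3 + exp(-2*I*pi/3) + 5*exp(2*I*pi/3)) + (1) + (3 + 5*exp(-2*I*pi/3) + exp(2*I*pi/3)) + (1 - 2*exp(2*I*pi/3) - exp(-2*I*pi/3) - 3*exp(-I*pi/3))] = 12/6 = 2
  <chi_rho, chi_4> = (1/6)[1*(9)*conj(1) + 1*(-1 + 2*exp(-2*I*pi/3) + exp(2*I*pi/3) + 3*exp(I*pi/3))*conj(exp(-2*I*pi/3)) + 1*(3 + exp(-2*I*pi/3) + 5*exp(2*I*pi/3))*conj(exp(2*I*pi/3)) + 1*(-1)*conj(1) + 1*(3 + 5*exp(-2*I*pi/3) + exp(2*I*pi/3))*conj(exp(-2*I*pi/3)) + 1*(-1 + 3*exp(-I*pi/3) + exp(-2*I*pi/3) + 2*exp(2*I*pi/3))*conj(exp(2*I*pi/3))]
      = (1/6)[(9) + (-1 + exp(-2*I*pi/3) - exp(2*I*pi/3)) + (5 + 3*exp(-2*I*pi/3) + exp(2*I*pi/3)) + (-1) + (5 + exp(-2*I*pi/3) + 3*exp(2*I*pi/3)) + (-1 + exp(2*I*pi/3) - exp(-2*I*pi/3))] = 12/6 = 2
  <chi_rho, chi_5> = (1/6)[1*(9)*conj(1) + 1*(-1 + 2*exp(-2*I*pi/3) + exp(2*I*pi/3) + 3*exp(I*pi/3))*conj(exp(-I*pi/3)) + 1*(3 + exp(-2*I*pi/3) + 5*exp(2*I*pi/3))*conj(exp(-2*I*pi/3)) + 1*(-1)*conj(-1) + 1*(3 + 5*exp(-2*I*pi/3) + exp(2*I*pi/3))*conj(exp(2*I*pi/3)) + 1*(-1 + 3*exp(-I*pi/3) + exp(-2*I*pi/3) + 2*exp(2*I*pi/3))*conj(exp(I*pi/3))]
      = (1/6)[(9) + (-2) + (1 + 5*exp(-2*I*pi/3) + 3*exp(2*I*pi/3)) + (1) + (1 + 3*exp(-2*I*pi/3) + 5*exp(2*I*pi/3)) + (-2)] = 0/6 = 0
(Exp terms are combined using exp(i*s)*conj(exp(i*t)) = exp(i*(s-t)), and sums of them are collapsed using the identity that for every m > 1 the m distinct m-th roots of unity sum to 0, e.g. 1 + exp(2*I*pi/3) + exp(-2*I*pi/3) = 0.)
Dimension check: dim(rho) = sum (mult * dim) = 1*1 + 3*1 + 1*1 + 2*1 + 2*1 + 0*1 = 9 = chi_rho(e) = 9.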